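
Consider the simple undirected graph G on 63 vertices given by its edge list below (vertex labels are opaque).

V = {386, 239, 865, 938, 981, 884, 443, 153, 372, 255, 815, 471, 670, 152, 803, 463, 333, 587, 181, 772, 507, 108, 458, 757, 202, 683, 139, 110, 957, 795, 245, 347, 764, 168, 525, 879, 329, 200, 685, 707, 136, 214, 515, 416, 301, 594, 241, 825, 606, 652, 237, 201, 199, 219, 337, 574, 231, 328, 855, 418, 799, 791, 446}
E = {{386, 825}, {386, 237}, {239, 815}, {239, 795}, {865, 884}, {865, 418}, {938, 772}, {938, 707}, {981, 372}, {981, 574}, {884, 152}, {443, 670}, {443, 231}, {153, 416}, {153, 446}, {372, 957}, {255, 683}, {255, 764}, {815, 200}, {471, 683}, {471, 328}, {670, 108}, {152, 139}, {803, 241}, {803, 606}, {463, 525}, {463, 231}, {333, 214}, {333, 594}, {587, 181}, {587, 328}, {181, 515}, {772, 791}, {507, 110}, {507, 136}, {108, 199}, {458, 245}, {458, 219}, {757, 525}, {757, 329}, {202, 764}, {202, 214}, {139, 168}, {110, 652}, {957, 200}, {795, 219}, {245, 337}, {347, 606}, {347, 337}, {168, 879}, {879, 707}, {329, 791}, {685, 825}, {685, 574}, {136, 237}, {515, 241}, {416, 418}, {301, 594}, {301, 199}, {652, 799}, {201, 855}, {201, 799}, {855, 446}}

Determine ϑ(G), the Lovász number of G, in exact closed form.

63*cos(pi/63)/(cos(pi/63) + 1)

N(237) = {386, 136}, |N(237)| = 2.
Vertex 108 has 2 neighbors: 670, 199.
Vertex 938 has 2 neighbors: 772, 707.
N(685) = {825, 574}, |N(685)| = 2.
2-regular, N=63; a single 63-cycle (edge-transitive).
spec(A) ≈ [2.0, 1.99, 1.96, 1.911, 1.843, 1.756, 1.652, 1.532, 1.396, 1.247, 1.085, 0.912, 0.731, 0.542, 0.347, 0.149, -0.05, -0.249, -0.445, -0.637, -0.823, -1.0, -1.167, -1.323, -1.466, -1.594, -1.707, -1.802, -1.879, -1.938, -1.978, -1.998] (distinct, 3 d.p.).
λ_max=2, λ_min=-2*cos(pi/63); ϑ = −63·λ_min/(λ_max−λ_min) = 63*cos(pi/63)/(cos(pi/63) + 1).
≈ 31.480409 (to 6 d.p.).
31 ≤ 63*cos(pi/63)/(cos(pi/63) + 1) ≤ 32: both strict.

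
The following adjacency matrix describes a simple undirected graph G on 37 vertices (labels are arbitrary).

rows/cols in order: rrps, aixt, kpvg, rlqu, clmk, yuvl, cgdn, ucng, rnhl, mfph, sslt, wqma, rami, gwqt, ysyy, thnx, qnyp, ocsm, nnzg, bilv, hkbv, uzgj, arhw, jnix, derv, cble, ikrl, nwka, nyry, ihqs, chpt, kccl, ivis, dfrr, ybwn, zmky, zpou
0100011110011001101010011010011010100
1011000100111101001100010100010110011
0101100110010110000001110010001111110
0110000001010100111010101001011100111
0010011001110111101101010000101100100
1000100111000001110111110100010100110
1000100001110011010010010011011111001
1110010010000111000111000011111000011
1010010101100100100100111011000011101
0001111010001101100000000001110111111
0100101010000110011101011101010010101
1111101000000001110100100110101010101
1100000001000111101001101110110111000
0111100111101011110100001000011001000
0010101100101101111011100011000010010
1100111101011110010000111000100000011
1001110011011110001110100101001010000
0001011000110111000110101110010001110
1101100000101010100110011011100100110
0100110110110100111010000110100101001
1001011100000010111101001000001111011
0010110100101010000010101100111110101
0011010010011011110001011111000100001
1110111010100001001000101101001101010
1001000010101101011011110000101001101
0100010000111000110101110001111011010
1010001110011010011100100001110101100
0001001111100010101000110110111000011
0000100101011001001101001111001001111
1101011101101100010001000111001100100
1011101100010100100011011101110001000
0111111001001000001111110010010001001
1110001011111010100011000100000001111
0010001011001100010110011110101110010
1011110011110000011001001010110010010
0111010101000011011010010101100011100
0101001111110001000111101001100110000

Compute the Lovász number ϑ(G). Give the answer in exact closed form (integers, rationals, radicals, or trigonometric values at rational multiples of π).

Vertex kpvg has 18 neighbors: aixt, rlqu, clmk, ucng, rnhl, wqma, gwqt, ysyy, uzgj, arhw, jnix, ikrl, chpt, kccl, ivis, dfrr, ybwn, zmky.
deg(ybwn) = 18; N(ybwn) = {rrps, kpvg, rlqu, clmk, yuvl, rnhl, mfph, sslt, wqma, ocsm, nnzg, uzgj, derv, ikrl, nyry, ihqs, ivis, zmky}.
deg(uzgj) = 18; N(uzgj) = {kpvg, clmk, yuvl, ucng, sslt, rami, ysyy, hkbv, arhw, derv, cble, nyry, ihqs, chpt, kccl, ivis, ybwn, zpou}.
Vertex nwka has 18 neighbors: rlqu, cgdn, ucng, rnhl, mfph, sslt, ysyy, qnyp, nnzg, arhw, jnix, cble, ikrl, nyry, ihqs, chpt, zmky, zpou.
Every vertex has degree 18 (N=37); strongly regular (37,18,8,9).
The 3 distinct eigenvalues: [18.0, 2.541, -3.541].
Lovász (edge-transitive): ϑ = −37·(-sqrt(37)/2 - 1/2)/((18)−(-sqrt(37)/2 - 1/2)) = sqrt(37).
≈ 6.08276 (to 5 d.p.).

sqrt(37)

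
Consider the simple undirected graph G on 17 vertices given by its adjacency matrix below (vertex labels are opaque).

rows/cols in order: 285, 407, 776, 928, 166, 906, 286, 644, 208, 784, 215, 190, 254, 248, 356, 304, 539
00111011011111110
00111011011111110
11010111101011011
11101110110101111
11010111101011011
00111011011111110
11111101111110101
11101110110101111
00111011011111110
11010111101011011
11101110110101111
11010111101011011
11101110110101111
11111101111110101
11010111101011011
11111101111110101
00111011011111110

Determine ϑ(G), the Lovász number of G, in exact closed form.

5

Vertex 776 has 12 neighbors: 285, 407, 928, 906, 286, 644, 208, 215, 254, 248, 304, 539.
Vertex 539 has 12 neighbors: 776, 928, 166, 286, 644, 784, 215, 190, 254, 248, 356, 304.
N(285) = {776, 928, 166, 286, 644, 784, 215, 190, 254, 248, 356, 304}, |N(285)| = 12.
Vertex 784 has 12 neighbors: 285, 407, 928, 906, 286, 644, 208, 215, 254, 248, 304, 539.
Complete multipartite on [5, 5, 4, 3]: sandwich collapses at ϑ=5.
= 5.00000… (decimal).
α=5, χ(Ḡ)=5; ϑ=5 lies between (collapsed).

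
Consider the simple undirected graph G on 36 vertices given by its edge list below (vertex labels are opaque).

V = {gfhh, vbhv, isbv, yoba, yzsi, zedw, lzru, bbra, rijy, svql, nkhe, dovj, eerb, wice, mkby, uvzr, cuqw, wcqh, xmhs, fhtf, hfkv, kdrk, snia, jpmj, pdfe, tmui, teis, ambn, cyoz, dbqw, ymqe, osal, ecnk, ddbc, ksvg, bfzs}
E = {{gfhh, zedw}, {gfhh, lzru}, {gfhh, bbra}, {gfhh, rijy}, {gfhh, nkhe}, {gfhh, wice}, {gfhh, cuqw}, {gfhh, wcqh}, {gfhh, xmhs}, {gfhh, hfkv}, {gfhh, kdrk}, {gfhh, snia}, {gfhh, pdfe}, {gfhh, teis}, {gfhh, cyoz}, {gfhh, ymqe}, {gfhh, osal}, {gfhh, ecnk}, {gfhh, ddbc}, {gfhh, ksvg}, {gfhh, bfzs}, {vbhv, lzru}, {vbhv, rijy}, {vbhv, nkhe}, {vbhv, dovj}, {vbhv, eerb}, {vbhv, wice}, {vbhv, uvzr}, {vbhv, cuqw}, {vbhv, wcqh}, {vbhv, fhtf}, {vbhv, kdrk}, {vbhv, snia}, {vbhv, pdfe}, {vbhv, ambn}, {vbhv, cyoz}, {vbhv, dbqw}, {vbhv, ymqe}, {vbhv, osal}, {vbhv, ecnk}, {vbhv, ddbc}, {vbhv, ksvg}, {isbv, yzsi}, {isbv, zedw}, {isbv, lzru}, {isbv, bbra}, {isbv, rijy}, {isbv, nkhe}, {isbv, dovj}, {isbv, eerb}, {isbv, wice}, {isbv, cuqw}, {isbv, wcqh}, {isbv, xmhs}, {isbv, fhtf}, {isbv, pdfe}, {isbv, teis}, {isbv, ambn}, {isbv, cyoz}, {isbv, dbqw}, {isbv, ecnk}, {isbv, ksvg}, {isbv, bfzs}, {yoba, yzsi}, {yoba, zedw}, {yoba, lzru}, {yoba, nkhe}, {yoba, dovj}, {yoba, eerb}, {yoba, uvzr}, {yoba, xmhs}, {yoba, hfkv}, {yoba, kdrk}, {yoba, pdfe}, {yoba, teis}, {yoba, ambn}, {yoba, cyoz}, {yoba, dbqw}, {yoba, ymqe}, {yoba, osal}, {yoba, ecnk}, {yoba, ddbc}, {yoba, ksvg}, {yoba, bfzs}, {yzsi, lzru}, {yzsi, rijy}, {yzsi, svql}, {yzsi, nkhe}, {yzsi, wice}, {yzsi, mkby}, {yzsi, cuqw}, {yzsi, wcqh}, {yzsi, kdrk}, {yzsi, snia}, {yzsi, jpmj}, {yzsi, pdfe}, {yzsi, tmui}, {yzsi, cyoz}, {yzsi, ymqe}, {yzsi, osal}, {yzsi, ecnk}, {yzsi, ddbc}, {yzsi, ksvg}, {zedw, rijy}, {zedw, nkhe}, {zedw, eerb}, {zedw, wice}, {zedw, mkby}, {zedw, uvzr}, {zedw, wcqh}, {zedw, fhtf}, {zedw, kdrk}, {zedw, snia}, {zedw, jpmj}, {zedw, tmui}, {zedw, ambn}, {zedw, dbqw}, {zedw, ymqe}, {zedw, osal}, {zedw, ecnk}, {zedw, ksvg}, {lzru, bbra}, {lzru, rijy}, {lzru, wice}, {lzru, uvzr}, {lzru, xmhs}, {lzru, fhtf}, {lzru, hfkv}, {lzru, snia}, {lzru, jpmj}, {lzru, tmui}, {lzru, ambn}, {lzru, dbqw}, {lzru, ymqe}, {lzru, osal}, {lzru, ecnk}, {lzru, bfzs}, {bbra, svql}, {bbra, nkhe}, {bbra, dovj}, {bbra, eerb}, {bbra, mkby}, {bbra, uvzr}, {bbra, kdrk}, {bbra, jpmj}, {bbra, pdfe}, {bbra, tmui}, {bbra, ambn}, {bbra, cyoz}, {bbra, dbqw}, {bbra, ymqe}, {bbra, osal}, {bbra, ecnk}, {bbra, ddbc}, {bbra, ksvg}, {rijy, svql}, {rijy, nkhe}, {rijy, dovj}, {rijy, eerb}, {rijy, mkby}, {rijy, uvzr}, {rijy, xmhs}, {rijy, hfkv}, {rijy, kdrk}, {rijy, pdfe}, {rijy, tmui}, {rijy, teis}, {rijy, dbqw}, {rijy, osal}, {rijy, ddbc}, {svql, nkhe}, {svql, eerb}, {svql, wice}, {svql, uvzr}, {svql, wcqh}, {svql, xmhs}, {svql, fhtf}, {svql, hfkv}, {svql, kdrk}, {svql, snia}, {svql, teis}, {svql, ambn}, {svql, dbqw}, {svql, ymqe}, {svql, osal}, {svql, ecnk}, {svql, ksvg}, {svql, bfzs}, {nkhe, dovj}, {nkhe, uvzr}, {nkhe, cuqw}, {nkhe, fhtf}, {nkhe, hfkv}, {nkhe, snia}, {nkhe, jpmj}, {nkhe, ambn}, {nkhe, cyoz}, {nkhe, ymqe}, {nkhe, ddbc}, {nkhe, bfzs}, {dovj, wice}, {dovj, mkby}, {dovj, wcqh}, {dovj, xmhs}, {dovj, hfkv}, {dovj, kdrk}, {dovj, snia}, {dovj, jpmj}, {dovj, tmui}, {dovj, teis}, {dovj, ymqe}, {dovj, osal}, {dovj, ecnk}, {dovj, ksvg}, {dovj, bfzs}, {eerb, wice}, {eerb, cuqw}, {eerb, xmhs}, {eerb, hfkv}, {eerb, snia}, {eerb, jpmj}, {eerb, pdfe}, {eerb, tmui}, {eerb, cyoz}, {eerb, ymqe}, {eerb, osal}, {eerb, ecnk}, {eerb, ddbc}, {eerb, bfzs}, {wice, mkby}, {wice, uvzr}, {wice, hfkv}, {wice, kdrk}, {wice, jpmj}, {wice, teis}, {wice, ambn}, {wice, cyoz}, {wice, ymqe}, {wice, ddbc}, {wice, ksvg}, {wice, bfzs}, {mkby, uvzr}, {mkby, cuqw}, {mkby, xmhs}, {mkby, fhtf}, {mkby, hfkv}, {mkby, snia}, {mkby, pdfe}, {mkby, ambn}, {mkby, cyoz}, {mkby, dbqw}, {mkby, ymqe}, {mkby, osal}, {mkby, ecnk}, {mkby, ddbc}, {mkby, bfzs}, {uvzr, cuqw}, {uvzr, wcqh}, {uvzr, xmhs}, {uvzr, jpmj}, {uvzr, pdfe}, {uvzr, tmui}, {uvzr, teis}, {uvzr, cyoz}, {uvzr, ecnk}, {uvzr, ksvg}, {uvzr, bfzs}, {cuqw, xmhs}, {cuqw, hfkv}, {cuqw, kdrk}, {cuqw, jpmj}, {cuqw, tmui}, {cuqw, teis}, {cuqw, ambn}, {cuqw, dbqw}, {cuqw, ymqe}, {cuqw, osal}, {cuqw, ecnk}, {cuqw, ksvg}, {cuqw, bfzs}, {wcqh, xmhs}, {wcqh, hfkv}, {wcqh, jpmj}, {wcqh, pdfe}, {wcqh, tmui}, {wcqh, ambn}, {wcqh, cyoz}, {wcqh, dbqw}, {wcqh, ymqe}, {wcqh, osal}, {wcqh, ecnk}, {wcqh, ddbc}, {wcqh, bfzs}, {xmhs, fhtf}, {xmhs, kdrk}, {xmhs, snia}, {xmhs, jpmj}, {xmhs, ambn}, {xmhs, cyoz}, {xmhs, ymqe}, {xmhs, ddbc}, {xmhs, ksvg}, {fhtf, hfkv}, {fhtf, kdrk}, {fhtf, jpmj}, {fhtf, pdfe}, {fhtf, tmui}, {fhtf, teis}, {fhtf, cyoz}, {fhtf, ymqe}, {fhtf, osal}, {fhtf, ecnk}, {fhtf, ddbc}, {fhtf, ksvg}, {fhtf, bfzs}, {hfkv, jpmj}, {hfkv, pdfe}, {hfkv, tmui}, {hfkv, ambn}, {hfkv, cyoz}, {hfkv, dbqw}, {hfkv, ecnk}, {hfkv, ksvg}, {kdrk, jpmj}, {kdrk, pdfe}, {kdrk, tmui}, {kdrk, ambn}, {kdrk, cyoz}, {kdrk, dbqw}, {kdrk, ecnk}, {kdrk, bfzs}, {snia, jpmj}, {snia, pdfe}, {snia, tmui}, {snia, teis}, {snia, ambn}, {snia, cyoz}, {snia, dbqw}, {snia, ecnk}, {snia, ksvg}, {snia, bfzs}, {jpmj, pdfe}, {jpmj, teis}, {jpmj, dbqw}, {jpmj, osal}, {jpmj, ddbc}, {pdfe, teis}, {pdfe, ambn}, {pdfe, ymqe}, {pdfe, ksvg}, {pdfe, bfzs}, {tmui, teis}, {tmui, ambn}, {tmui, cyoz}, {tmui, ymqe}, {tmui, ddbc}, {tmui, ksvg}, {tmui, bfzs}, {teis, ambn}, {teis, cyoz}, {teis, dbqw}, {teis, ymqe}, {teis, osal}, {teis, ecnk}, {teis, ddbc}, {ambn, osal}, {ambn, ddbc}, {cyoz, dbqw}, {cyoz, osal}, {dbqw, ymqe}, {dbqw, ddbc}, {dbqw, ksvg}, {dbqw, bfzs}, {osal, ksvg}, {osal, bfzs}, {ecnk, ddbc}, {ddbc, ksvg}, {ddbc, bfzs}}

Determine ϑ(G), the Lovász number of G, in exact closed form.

8

N(ddbc) = {gfhh, vbhv, yoba, yzsi, bbra, rijy, nkhe, eerb, wice, mkby, wcqh, xmhs, fhtf, jpmj, tmui, teis, ambn, dbqw, ecnk, ksvg, bfzs}, |N(ddbc)| = 21.
N(fhtf) = {vbhv, isbv, zedw, lzru, svql, nkhe, mkby, xmhs, hfkv, kdrk, jpmj, pdfe, tmui, teis, cyoz, ymqe, osal, ecnk, ddbc, ksvg, bfzs}, |N(fhtf)| = 21.
N(hfkv) = {gfhh, yoba, lzru, rijy, svql, nkhe, dovj, eerb, wice, mkby, cuqw, wcqh, fhtf, jpmj, pdfe, tmui, ambn, cyoz, dbqw, ecnk, ksvg}, |N(hfkv)| = 21.
deg(vbhv) = 21; N(vbhv) = {lzru, rijy, nkhe, dovj, eerb, wice, uvzr, cuqw, wcqh, fhtf, kdrk, snia, pdfe, ambn, cyoz, dbqw, ymqe, osal, ecnk, ddbc, ksvg}.
G on 36 vertices is 21-regular; this is K(9,2), the Kneser graph.
Distinct eigenvalues (to 3 d.p.): [21.0, 1.0, -6.0].
ϑ = −N·λ_min/(λ_max−λ_min) = −36·(-6)/(21−(-6)) = 8.
ϑ(G) ≈ 8.000000.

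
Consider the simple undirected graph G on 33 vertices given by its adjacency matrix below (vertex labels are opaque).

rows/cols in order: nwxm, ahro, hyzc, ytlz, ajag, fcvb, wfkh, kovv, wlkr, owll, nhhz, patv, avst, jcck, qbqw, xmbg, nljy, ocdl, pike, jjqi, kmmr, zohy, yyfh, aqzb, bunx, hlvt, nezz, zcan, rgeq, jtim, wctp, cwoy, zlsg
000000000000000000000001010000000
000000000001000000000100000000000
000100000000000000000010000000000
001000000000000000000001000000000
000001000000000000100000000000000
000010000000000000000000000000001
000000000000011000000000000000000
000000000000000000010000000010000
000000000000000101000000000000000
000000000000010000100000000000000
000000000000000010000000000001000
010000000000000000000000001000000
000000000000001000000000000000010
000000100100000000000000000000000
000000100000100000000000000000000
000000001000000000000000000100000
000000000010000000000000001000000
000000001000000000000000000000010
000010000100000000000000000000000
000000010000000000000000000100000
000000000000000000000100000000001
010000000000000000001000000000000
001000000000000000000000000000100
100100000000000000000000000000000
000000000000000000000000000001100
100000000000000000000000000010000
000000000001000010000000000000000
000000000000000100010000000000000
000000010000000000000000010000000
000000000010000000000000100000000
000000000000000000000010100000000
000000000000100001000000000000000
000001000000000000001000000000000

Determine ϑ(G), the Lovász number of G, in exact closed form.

N(xmbg) = {wlkr, zcan}, |N(xmbg)| = 2.
deg(fcvb) = 2; N(fcvb) = {ajag, zlsg}.
deg(yyfh) = 2; N(yyfh) = {hyzc, wctp}.
deg(avst) = 2; N(avst) = {qbqw, cwoy}.
2-regular, N=33; a single 33-cycle (edge-transitive).
Distinct eigenvalues (to 3 d.p.): [2.0, 1.964, 1.857, 1.683, 1.447, 1.16, 0.831, 0.472, 0.095, -0.285, -0.654, -1.0, -1.31, -1.572, -1.778, -1.919, -1.991].
ϑ = −N·λ_min/(λ_max−λ_min) = −33·(-2*cos(pi/33))/(2−(-2*cos(pi/33))) = 33*cos(pi/33)/(cos(pi/33) + 1).
Numerically 16.46255859.
α=16, χ(Ḡ)=17; ϑ=33*cos(pi/33)/(cos(pi/33) + 1) lies between (both strict).

33*cos(pi/33)/(cos(pi/33) + 1)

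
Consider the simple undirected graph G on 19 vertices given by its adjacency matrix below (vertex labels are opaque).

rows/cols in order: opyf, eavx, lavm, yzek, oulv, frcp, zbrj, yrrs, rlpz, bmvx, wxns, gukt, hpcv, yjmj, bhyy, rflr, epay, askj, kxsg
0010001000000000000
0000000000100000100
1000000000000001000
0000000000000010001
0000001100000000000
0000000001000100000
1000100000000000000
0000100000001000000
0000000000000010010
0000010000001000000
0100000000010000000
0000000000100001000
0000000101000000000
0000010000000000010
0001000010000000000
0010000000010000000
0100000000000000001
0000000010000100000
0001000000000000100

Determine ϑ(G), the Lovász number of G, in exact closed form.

19*cos(pi/19)/(cos(pi/19) + 1)

deg(wxns) = 2; N(wxns) = {eavx, gukt}.
deg(yjmj) = 2; N(yjmj) = {frcp, askj}.
N(lavm) = {opyf, rflr}, |N(lavm)| = 2.
Vertex oulv has 2 neighbors: zbrj, yrrs.
G on 19 vertices is 2-regular; a single 19-cycle (edge-transitive).
Distinct eigenvalues (to 5 d.p.): [2.0, 1.89163, 1.57828, 1.0939, 0.49097, -0.16516, -0.80339, -1.35456, -1.75895, -1.97272].
λ_max=2, λ_min=-2*cos(pi/19); ϑ = −19·λ_min/(λ_max−λ_min) = 19*cos(pi/19)/(cos(pi/19) + 1).
≈ 9.43477 (to 5 d.p.).
α=9, χ(Ḡ)=10; ϑ=19*cos(pi/19)/(cos(pi/19) + 1) lies between (both strict).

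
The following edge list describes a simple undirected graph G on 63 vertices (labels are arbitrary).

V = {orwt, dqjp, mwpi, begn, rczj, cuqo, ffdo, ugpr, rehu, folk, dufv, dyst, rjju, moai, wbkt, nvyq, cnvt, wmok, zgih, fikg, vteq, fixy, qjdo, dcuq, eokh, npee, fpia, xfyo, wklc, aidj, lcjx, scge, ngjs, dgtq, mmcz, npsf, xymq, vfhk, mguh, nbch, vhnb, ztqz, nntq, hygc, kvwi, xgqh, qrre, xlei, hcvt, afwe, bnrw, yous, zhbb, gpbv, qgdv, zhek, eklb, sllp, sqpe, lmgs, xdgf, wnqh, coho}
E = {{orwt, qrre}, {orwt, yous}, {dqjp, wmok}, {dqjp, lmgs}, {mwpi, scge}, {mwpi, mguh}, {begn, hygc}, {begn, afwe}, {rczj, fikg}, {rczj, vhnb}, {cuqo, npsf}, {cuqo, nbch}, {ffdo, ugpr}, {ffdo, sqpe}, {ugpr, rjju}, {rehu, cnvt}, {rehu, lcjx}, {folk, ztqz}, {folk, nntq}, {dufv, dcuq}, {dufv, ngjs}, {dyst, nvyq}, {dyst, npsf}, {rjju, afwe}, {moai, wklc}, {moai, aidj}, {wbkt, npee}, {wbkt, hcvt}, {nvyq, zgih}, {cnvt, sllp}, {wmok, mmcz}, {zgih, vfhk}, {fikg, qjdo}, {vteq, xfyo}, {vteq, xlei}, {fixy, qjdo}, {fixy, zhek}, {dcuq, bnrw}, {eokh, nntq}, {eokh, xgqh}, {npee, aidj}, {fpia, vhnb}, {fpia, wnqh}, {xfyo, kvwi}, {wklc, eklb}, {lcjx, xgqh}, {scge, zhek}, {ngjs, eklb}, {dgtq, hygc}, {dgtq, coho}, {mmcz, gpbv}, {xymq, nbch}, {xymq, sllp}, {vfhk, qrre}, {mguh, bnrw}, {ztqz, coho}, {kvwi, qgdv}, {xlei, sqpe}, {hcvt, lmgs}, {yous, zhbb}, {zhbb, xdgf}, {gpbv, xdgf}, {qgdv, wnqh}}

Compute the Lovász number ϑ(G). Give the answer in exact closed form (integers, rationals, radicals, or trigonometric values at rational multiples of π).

Vertex zhbb has 2 neighbors: yous, xdgf.
N(wklc) = {moai, eklb}, |N(wklc)| = 2.
deg(sllp) = 2; N(sllp) = {cnvt, xymq}.
N(zhek) = {fixy, scge}, |N(zhek)| = 2.
2-regular, N=63; the odd cycle C_{63}.
spec(A) ≈ [2.0, 1.9901, 1.9603, 1.9111, 1.843, 1.7564, 1.6525, 1.5321, 1.3965, 1.247, 1.0851, 0.9124, 0.7307, 0.5417, 0.3473, 0.1495, -0.0499, -0.2487, -0.445, -0.637, -0.8226, -1.0, -1.1675, -1.3234, -1.4661, -1.5943, -1.7066, -1.8019, -1.8794, -1.9382, -1.9777, -1.9975] (distinct, 4 d.p.).
ϑ = −N·λ_min/(λ_max−λ_min) = −63·(-2*cos(pi/63))/(2−(-2*cos(pi/63))) = 63*cos(pi/63)/(cos(pi/63) + 1).
ϑ(G) ≈ 31.480409333.
Lovász sandwich 31 ≤ 63*cos(pi/63)/(cos(pi/63) + 1) ≤ 32: both strict.

63*cos(pi/63)/(cos(pi/63) + 1)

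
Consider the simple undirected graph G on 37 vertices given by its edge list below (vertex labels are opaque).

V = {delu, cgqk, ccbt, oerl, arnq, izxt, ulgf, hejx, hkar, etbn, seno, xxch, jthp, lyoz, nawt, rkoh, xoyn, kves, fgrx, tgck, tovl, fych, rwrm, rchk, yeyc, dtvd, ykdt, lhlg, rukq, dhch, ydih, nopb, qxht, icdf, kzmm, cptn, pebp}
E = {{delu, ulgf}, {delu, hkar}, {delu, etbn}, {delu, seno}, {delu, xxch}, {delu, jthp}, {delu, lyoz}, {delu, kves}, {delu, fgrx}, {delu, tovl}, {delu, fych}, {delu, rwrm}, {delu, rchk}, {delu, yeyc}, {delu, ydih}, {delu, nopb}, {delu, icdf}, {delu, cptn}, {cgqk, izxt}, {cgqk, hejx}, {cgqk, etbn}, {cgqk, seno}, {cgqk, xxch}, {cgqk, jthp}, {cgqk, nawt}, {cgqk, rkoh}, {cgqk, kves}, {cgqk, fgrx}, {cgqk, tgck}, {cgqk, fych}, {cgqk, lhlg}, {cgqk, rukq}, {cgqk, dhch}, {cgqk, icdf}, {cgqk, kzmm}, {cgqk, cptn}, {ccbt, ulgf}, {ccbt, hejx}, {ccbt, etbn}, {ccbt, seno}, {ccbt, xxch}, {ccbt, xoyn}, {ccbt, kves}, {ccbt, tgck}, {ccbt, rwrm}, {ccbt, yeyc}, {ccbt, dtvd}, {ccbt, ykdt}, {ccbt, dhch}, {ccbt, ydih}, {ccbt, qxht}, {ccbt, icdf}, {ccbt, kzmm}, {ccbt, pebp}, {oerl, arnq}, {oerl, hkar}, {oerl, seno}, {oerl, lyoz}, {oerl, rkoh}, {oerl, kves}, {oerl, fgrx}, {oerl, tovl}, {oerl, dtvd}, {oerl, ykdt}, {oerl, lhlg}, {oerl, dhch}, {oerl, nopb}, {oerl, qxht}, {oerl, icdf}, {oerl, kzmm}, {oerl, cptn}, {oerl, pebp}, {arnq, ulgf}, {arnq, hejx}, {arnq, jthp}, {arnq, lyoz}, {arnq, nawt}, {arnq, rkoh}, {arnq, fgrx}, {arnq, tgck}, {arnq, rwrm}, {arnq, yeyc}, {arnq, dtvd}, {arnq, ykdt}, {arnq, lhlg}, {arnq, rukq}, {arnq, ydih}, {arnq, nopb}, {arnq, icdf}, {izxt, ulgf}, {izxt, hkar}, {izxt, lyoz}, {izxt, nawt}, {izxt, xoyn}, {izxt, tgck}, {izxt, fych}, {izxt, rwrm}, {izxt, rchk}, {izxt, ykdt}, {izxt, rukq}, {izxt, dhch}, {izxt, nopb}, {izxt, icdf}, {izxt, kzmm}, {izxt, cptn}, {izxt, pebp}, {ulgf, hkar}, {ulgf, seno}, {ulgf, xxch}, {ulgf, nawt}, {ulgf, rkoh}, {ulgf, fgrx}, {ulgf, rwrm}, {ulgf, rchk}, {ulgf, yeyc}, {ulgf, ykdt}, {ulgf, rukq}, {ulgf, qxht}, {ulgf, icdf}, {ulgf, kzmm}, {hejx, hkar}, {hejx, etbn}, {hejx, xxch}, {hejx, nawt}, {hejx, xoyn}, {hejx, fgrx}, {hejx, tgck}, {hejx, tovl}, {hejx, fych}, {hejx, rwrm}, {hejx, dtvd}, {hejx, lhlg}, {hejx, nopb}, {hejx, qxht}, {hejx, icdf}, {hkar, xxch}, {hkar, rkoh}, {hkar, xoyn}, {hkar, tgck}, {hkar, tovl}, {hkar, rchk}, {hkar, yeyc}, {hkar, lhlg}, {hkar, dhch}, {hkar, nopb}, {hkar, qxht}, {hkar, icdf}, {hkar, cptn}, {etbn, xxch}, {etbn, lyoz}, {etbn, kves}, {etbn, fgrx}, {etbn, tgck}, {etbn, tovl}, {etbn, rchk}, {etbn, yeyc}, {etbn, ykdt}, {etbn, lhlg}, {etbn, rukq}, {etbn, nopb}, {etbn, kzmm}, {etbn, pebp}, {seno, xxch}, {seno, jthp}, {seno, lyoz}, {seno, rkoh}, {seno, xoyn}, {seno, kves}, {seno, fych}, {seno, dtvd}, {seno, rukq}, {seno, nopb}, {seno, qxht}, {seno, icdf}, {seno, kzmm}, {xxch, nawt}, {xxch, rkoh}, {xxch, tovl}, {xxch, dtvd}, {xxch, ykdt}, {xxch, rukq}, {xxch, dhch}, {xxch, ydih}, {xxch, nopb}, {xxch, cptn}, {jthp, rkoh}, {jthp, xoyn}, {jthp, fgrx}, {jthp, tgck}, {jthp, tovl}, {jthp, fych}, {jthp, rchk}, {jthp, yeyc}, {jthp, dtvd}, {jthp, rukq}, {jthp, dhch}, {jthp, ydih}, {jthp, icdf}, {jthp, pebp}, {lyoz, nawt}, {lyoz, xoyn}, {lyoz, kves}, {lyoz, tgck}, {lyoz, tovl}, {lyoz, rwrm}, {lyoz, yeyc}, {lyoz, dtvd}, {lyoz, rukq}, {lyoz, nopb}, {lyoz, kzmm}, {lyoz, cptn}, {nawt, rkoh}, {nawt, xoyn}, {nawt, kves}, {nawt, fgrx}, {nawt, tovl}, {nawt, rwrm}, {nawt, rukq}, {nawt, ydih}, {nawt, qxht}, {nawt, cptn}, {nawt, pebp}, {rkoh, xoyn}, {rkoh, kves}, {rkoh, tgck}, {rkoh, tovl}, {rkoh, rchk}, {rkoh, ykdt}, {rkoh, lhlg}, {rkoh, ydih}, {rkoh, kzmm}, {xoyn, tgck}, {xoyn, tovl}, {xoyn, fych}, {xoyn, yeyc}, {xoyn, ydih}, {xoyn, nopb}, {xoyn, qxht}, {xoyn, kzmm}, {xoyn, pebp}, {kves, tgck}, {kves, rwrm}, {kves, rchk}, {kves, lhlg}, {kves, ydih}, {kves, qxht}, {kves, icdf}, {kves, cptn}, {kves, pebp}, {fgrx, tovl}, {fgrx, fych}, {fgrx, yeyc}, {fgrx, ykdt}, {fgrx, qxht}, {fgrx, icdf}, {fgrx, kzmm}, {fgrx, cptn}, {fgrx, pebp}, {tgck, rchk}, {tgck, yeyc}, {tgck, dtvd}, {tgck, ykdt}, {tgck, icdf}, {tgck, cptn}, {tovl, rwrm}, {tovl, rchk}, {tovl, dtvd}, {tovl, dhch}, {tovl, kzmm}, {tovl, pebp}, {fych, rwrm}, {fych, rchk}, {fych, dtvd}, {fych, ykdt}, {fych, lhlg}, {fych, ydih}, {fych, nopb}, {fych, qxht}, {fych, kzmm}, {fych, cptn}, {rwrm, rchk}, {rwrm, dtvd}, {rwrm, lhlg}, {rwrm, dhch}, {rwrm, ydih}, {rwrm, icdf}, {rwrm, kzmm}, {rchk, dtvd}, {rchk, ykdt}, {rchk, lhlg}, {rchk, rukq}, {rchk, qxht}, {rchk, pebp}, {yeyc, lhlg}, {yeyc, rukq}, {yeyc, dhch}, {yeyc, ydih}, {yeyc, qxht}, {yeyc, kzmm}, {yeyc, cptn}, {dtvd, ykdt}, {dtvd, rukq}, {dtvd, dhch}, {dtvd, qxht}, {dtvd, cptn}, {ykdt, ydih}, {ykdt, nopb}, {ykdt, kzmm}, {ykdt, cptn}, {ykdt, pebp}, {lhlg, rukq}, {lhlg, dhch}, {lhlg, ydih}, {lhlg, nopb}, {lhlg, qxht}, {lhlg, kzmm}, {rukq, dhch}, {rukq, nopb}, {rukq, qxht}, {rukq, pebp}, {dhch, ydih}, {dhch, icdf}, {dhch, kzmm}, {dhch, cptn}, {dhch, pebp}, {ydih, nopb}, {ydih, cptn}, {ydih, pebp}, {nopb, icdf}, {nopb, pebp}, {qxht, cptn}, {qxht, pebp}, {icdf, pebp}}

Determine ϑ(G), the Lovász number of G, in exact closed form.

Vertex etbn has 18 neighbors: delu, cgqk, ccbt, hejx, xxch, lyoz, kves, fgrx, tgck, tovl, rchk, yeyc, ykdt, lhlg, rukq, nopb, kzmm, pebp.
N(ccbt) = {ulgf, hejx, etbn, seno, xxch, xoyn, kves, tgck, rwrm, yeyc, dtvd, ykdt, dhch, ydih, qxht, icdf, kzmm, pebp}, |N(ccbt)| = 18.
Vertex tovl has 18 neighbors: delu, oerl, hejx, hkar, etbn, xxch, jthp, lyoz, nawt, rkoh, xoyn, fgrx, rwrm, rchk, dtvd, dhch, kzmm, pebp.
N(xxch) = {delu, cgqk, ccbt, ulgf, hejx, hkar, etbn, seno, nawt, rkoh, tovl, dtvd, ykdt, rukq, dhch, ydih, nopb, cptn}, |N(xxch)| = 18.
37-vertex 18-regular graph: Paley(37): SR with (k,λ,μ)=(18,8,9).
Distinct eigenvalues (to 3 d.p.): [18.0, 2.541, -3.541].
With N=37: ϑ(G) = 37·(-(-sqrt(37)/2 - 1/2))/(18−(-sqrt(37)/2 - 1/2)) = sqrt(37).
= 6.0827625… (decimal).

sqrt(37)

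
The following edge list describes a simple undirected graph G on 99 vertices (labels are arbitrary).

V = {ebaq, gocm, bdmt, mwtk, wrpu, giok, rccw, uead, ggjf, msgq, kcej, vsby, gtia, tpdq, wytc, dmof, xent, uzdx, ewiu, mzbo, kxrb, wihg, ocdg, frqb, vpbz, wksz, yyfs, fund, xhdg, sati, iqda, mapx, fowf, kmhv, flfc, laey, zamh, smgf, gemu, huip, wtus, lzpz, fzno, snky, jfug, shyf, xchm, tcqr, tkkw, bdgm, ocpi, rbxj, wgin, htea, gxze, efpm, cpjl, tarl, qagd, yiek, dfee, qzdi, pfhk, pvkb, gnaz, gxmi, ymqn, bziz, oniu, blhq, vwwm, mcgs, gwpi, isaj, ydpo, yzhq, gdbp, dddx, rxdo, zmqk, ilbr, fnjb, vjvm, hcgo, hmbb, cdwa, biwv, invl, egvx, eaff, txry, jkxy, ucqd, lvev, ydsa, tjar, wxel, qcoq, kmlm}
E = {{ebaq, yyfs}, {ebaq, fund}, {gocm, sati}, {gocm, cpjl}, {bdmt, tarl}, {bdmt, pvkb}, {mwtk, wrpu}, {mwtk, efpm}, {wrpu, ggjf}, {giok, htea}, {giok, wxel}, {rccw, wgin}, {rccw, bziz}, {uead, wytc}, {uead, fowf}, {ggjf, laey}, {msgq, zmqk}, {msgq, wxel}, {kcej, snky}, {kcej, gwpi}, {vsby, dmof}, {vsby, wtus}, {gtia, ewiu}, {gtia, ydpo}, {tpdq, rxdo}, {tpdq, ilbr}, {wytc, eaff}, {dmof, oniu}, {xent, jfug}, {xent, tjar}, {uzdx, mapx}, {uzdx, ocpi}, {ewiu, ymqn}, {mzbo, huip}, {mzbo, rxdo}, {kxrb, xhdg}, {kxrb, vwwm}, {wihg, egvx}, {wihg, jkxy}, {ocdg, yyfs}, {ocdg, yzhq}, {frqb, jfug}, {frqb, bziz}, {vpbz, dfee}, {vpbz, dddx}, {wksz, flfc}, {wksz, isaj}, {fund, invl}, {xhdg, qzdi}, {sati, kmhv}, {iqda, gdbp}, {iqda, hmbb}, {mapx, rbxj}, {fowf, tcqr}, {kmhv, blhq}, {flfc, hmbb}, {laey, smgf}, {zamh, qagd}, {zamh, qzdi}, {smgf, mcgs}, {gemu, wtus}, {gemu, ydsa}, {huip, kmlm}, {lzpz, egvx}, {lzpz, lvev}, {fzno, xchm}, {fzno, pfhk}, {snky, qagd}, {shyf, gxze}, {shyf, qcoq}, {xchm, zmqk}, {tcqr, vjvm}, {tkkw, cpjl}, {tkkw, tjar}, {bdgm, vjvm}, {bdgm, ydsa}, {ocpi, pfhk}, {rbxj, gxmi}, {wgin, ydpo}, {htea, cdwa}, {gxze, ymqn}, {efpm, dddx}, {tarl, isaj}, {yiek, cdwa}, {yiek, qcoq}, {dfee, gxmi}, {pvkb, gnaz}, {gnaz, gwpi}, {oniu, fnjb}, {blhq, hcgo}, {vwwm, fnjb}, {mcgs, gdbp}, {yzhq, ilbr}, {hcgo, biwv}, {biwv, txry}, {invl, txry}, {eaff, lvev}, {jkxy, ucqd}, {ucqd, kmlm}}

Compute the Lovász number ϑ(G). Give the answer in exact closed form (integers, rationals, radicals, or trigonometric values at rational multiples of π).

99*cos(pi/99)/(cos(pi/99) + 1)

Vertex fowf has 2 neighbors: uead, tcqr.
N(gocm) = {sati, cpjl}, |N(gocm)| = 2.
Vertex htea has 2 neighbors: giok, cdwa.
deg(huip) = 2; N(huip) = {mzbo, kmlm}.
deg(v) = 2 for all v (|V|=99); the odd cycle C_{99}.
spec(A) ≈ [2.0, 1.996, 1.9839, 1.9639, 1.9359, 1.9001, 1.8567, 1.8059, 1.7477, 1.6825, 1.6105, 1.5321, 1.4475, 1.357, 1.2611, 1.1601, 1.0545, 0.9445, 0.8308, 0.7138, 0.5938, 0.4715, 0.3473, 0.2217, 0.0952, -0.0317, -0.1585, -0.2846, -0.4096, -0.5329, -0.6541, -0.7727, -0.8881, -1.0, -1.1078, -1.2112, -1.3097, -1.4029, -1.4905, -1.5721, -1.6474, -1.716, -1.7777, -1.8322, -1.8794, -1.919, -1.9509, -1.9749, -1.9909, -1.999] (distinct, 4 d.p.).
Lovász (edge-transitive): ϑ = −99·(-2*cos(pi/99))/((2)−(-2*cos(pi/99))) = 99*cos(pi/99)/(cos(pi/99) + 1).
≈ 49.487536287 (to 9 d.p.).
Lovász sandwich 49 ≤ 99*cos(pi/99)/(cos(pi/99) + 1) ≤ 50: both strict.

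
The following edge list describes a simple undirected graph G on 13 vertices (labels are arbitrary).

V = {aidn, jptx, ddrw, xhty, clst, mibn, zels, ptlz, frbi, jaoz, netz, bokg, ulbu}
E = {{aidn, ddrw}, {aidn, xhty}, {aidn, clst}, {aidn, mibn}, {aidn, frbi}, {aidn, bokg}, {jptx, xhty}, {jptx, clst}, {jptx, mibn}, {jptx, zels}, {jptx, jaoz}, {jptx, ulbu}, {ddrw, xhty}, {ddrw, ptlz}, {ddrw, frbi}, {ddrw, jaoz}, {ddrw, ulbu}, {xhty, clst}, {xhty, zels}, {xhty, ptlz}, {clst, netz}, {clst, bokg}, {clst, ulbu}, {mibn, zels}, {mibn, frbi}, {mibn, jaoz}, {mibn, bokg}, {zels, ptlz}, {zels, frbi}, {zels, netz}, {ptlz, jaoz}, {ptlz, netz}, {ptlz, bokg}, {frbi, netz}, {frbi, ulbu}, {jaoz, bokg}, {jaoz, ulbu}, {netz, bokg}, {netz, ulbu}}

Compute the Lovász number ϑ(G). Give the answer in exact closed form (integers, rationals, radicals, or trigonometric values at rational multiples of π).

deg(netz) = 6; N(netz) = {clst, zels, ptlz, frbi, bokg, ulbu}.
N(bokg) = {aidn, clst, mibn, ptlz, jaoz, netz}, |N(bokg)| = 6.
Vertex ptlz has 6 neighbors: ddrw, xhty, zels, jaoz, netz, bokg.
N(zels) = {jptx, xhty, mibn, ptlz, frbi, netz}, |N(zels)| = 6.
13-vertex 6-regular graph: SR(13,6,2,3) — a Paley graph.
A has 3 distinct eigenvalues ≈ [6.0, 1.3028, -2.3028].
λ_max=6, λ_min=-sqrt(13)/2 - 1/2; ϑ = −13·λ_min/(λ_max−λ_min) = sqrt(13).
ϑ(G) ≈ 3.605551275.

sqrt(13)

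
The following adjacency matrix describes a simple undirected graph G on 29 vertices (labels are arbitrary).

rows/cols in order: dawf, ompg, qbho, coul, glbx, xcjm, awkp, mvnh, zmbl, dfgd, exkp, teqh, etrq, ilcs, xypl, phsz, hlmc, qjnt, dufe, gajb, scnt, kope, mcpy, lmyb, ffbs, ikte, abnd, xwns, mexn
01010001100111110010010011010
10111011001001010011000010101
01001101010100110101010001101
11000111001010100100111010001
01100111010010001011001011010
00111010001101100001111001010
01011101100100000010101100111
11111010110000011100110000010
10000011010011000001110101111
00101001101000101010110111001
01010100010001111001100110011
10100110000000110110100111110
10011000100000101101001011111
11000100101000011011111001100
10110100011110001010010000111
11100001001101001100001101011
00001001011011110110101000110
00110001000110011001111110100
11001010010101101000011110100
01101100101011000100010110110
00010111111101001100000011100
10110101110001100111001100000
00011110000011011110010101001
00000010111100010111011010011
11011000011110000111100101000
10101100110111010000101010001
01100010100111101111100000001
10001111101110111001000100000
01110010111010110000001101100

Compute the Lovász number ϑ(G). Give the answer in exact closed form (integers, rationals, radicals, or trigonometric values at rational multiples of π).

N(hlmc) = {glbx, mvnh, dfgd, exkp, etrq, ilcs, xypl, phsz, qjnt, dufe, scnt, mcpy, abnd, xwns}, |N(hlmc)| = 14.
N(coul) = {dawf, ompg, xcjm, awkp, mvnh, exkp, etrq, xypl, qjnt, scnt, kope, mcpy, ffbs, mexn}, |N(coul)| = 14.
N(ilcs) = {dawf, ompg, xcjm, zmbl, exkp, phsz, hlmc, dufe, gajb, scnt, kope, mcpy, ikte, abnd}, |N(ilcs)| = 14.
N(glbx) = {ompg, qbho, xcjm, awkp, mvnh, dfgd, etrq, hlmc, dufe, gajb, mcpy, ffbs, ikte, xwns}, |N(glbx)| = 14.
29-vertex 14-regular graph: Paley(29): SR with (k,λ,μ)=(14,6,7).
A has 3 distinct eigenvalues ≈ [14.0, 2.19258, -3.19258].
Lovász (edge-transitive): ϑ = −29·(-sqrt(29)/2 - 1/2)/((14)−(-sqrt(29)/2 - 1/2)) = sqrt(29).
Numerically 5.3852.

sqrt(29)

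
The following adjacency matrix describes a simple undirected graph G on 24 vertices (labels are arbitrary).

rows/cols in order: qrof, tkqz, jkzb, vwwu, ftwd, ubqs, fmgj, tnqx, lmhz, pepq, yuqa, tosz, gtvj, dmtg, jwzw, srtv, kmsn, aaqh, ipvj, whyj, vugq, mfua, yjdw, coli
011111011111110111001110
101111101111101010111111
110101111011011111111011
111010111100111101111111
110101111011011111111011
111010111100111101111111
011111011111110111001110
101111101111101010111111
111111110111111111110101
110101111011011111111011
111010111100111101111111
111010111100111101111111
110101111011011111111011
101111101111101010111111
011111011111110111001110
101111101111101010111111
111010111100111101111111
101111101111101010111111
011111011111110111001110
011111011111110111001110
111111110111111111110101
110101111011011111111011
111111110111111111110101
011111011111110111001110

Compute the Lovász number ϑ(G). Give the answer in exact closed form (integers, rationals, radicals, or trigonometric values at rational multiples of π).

6

deg(jwzw) = 18; N(jwzw) = {tkqz, jkzb, vwwu, ftwd, ubqs, tnqx, lmhz, pepq, yuqa, tosz, gtvj, dmtg, srtv, kmsn, aaqh, vugq, mfua, yjdw}.
deg(ipvj) = 18; N(ipvj) = {tkqz, jkzb, vwwu, ftwd, ubqs, tnqx, lmhz, pepq, yuqa, tosz, gtvj, dmtg, srtv, kmsn, aaqh, vugq, mfua, yjdw}.
N(vugq) = {qrof, tkqz, jkzb, vwwu, ftwd, ubqs, fmgj, tnqx, pepq, yuqa, tosz, gtvj, dmtg, jwzw, srtv, kmsn, aaqh, ipvj, whyj, mfua, coli}, |N(vugq)| = 21.
Vertex mfua has 19 neighbors: qrof, tkqz, vwwu, ubqs, fmgj, tnqx, lmhz, yuqa, tosz, dmtg, jwzw, srtv, kmsn, aaqh, ipvj, whyj, vugq, yjdw, coli.
G = K_{6,5,5,5,3}: α = 6 = χ(Ḡ), so ϑ = 6.
= 6.0000… (decimal).
Lovász sandwich 6 ≤ 6 ≤ 6: collapsed.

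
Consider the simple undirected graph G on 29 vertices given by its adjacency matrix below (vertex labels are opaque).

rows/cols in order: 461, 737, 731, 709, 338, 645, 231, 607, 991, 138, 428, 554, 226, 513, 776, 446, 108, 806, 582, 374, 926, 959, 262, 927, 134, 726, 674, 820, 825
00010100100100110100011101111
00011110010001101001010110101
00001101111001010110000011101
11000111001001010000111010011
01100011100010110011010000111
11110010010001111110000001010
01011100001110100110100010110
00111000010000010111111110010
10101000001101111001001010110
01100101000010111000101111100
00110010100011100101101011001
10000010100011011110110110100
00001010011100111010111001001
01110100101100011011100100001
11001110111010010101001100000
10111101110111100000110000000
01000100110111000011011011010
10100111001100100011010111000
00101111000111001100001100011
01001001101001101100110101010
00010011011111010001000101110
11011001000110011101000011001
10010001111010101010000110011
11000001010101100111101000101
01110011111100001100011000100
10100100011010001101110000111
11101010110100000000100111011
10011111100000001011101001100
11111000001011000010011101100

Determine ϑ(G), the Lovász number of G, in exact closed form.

sqrt(29)

Vertex 926 has 14 neighbors: 709, 231, 607, 138, 428, 554, 226, 513, 446, 374, 927, 726, 674, 820.
deg(674) = 14; N(674) = {461, 737, 731, 338, 231, 991, 138, 554, 926, 927, 134, 726, 820, 825}.
deg(338) = 14; N(338) = {737, 731, 231, 607, 991, 226, 776, 446, 582, 374, 959, 674, 820, 825}.
Vertex 374 has 14 neighbors: 737, 338, 607, 991, 428, 513, 776, 108, 806, 926, 959, 927, 726, 820.
29-vertex 14-regular graph: strongly regular (29,14,6,7).
Distinct eigenvalues (to 6 d.p.): [14.0, 2.192582, -3.192582].
λ_max=14, λ_min=-sqrt(29)/2 - 1/2; ϑ = −29·λ_min/(λ_max−λ_min) = sqrt(29).
Numerically 5.3851648.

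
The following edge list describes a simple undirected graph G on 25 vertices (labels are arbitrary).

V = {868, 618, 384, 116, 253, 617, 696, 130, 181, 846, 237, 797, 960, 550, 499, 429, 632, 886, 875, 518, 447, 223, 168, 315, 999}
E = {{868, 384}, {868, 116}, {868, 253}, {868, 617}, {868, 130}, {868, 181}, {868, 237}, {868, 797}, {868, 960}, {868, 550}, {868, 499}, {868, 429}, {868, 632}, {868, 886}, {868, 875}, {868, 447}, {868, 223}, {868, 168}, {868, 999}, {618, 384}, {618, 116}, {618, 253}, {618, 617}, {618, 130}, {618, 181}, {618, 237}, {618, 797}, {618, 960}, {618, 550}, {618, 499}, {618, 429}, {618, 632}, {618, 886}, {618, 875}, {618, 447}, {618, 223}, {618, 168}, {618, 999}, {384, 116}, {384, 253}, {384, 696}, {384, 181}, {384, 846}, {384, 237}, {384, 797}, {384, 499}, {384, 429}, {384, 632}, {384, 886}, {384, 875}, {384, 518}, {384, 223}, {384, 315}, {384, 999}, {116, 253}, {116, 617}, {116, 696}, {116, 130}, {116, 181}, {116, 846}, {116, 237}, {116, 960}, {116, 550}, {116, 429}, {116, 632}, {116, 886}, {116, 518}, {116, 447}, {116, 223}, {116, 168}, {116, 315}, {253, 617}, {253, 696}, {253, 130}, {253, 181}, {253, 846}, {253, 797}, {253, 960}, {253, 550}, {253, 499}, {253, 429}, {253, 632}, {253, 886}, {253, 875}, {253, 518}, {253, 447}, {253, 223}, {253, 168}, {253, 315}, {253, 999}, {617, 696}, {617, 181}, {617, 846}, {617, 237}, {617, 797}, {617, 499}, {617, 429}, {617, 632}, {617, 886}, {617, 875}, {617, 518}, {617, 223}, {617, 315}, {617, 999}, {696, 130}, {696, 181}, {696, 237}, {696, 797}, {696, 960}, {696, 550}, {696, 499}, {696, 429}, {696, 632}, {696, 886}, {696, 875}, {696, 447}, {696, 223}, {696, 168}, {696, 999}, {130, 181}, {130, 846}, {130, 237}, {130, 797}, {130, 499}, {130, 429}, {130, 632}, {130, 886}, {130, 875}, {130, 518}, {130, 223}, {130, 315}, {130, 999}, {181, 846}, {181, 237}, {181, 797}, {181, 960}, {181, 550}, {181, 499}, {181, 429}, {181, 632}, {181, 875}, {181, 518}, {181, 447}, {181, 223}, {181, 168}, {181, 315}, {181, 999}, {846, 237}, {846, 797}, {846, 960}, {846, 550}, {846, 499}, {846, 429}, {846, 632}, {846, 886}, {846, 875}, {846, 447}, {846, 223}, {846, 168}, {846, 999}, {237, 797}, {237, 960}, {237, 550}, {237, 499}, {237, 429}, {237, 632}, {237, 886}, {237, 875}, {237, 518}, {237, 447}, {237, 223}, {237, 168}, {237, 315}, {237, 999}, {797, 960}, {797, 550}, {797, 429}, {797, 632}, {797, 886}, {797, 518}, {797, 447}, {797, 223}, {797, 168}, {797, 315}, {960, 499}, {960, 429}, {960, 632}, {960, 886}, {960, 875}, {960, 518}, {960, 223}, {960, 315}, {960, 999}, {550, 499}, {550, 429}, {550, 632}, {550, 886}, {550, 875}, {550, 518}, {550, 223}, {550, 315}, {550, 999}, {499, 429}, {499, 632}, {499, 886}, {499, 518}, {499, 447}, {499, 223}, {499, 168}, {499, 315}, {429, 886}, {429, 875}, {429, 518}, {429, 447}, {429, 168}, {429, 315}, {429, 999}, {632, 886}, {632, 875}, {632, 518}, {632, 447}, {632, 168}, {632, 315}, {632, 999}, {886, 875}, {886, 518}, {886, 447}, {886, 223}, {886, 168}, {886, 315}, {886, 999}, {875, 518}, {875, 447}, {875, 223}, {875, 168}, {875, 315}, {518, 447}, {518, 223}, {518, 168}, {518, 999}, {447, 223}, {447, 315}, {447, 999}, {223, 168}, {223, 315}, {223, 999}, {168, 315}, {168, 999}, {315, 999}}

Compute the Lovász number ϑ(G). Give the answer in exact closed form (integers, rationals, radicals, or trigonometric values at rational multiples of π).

7

deg(518) = 19; N(518) = {384, 116, 253, 617, 130, 181, 237, 797, 960, 550, 499, 429, 632, 886, 875, 447, 223, 168, 999}.
N(617) = {868, 618, 116, 253, 696, 181, 846, 237, 797, 499, 429, 632, 886, 875, 518, 223, 315, 999}, |N(617)| = 18.
deg(886) = 23; N(886) = {868, 618, 384, 116, 253, 617, 696, 130, 846, 237, 797, 960, 550, 499, 429, 632, 875, 518, 447, 223, 168, 315, 999}.
N(550) = {868, 618, 116, 253, 696, 181, 846, 237, 797, 499, 429, 632, 886, 875, 518, 223, 315, 999}, |N(550)| = 18.
6 parts of sizes [7, 6, 5, 3, 2, 2]; α(G) = 7 = ϑ (perfect).
= 7.0000000… (decimal).
Lovász sandwich 7 ≤ 7 ≤ 7: collapsed.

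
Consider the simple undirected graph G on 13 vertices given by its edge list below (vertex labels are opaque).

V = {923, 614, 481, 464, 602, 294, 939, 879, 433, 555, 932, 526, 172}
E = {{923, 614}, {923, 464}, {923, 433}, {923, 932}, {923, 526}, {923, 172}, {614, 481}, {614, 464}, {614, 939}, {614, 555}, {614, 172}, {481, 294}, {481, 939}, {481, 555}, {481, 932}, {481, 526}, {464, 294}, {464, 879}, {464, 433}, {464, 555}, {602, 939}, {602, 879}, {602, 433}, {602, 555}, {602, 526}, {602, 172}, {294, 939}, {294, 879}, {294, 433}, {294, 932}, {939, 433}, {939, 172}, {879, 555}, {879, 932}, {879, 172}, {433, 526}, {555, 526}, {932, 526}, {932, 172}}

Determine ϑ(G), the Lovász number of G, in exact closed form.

sqrt(13)

deg(294) = 6; N(294) = {481, 464, 939, 879, 433, 932}.
deg(614) = 6; N(614) = {923, 481, 464, 939, 555, 172}.
Vertex 939 has 6 neighbors: 614, 481, 602, 294, 433, 172.
Vertex 172 has 6 neighbors: 923, 614, 602, 939, 879, 932.
6-regular, N=13; strongly regular (13,6,2,3).
spec(A) ≈ [6.0, 1.30278, -2.30278] (distinct, 5 d.p.).
ϑ = −N·λ_min/(λ_max−λ_min) = −13·(-sqrt(13)/2 - 1/2)/(6−(-sqrt(13)/2 - 1/2)) = sqrt(13).
= 3.60555… (decimal).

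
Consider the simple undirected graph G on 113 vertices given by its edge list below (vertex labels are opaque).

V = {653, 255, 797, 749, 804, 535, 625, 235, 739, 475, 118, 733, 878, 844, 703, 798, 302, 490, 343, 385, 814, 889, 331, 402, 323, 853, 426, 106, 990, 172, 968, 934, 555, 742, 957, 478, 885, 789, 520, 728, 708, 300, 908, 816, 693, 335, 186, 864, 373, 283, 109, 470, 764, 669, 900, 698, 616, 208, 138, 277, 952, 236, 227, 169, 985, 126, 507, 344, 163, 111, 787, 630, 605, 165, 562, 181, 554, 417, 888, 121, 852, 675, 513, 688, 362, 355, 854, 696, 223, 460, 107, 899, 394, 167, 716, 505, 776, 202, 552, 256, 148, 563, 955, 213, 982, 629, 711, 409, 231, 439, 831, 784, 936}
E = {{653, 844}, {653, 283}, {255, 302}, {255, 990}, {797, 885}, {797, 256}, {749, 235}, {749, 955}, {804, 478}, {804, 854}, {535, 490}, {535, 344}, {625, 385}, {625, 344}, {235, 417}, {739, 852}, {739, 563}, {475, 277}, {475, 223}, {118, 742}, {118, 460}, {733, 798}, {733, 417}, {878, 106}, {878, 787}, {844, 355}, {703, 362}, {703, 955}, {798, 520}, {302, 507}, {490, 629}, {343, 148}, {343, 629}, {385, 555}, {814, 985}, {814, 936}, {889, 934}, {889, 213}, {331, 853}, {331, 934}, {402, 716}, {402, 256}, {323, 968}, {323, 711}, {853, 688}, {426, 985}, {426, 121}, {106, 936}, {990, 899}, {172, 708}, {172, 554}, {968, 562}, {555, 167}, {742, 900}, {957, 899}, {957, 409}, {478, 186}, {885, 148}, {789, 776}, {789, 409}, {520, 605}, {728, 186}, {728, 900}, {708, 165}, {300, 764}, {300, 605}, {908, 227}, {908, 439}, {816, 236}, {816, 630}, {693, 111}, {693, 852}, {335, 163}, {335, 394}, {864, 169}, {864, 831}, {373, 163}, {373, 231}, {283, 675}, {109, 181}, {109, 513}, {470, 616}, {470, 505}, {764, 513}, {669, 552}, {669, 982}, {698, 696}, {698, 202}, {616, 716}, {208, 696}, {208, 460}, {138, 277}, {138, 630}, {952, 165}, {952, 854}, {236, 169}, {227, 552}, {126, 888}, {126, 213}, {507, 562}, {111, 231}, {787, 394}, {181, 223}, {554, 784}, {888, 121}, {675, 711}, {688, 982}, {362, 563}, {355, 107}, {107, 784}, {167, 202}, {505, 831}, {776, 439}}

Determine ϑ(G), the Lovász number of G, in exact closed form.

Vertex 982 has 2 neighbors: 669, 688.
N(985) = {814, 426}, |N(985)| = 2.
deg(236) = 2; N(236) = {816, 169}.
deg(562) = 2; N(562) = {968, 507}.
113-vertex 2-regular graph: connected 2-regular on 113 ⇒ C_{113}.
The 57 distinct eigenvalues: [2.0, 1.996909, 1.987646, 1.972239, 1.950736, 1.923203, 1.889726, 1.850408, 1.80537, 1.754752, 1.69871, 1.637418, 1.571064, 1.499854, 1.424009, 1.343762, 1.259361, 1.171068, 1.079155, 0.983906, 0.885616, 0.784589, 0.681137, 0.575579, 0.468242, 0.359458, 0.249563, 0.138897, 0.027801, -0.083381, -0.194305, -0.304628, -0.41401, -0.522112, -0.628601, -0.733146, -0.835425, -0.935122, -1.031929, -1.125546, -1.215684, -1.302064, -1.38442, -1.462497, -1.536053, -1.604861, -1.668709, -1.727399, -1.780749, -1.828596, -1.87079, -1.907202, -1.937718, -1.962246, -1.980708, -1.993048, -1.999227].
Lovász (edge-transitive): ϑ = −113·(-2*cos(pi/113))/((2)−(-2*cos(pi/113))) = 113*cos(pi/113)/(cos(pi/113) + 1).
ϑ(G) ≈ 56.489081.
α=56, χ(Ḡ)=57; ϑ=113*cos(pi/113)/(cos(pi/113) + 1) lies between (both strict).

113*cos(pi/113)/(cos(pi/113) + 1)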